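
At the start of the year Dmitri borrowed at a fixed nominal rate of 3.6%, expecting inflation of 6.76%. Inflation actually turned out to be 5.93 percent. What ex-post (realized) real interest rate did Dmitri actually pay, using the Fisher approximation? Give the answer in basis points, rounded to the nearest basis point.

-233 basis points

Ex-post: 3.6% − 5.93% = -2.330%
So the realized real rate is -233 basis points.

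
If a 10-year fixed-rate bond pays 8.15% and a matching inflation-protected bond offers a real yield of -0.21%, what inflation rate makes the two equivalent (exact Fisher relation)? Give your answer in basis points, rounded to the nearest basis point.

(1 + π) = (1 + i)/(1 + r) = 1.08150 / 0.99790 = 1.083776
Break-even inflation = 1.083776 − 1 → 838 basis points.

838 basis points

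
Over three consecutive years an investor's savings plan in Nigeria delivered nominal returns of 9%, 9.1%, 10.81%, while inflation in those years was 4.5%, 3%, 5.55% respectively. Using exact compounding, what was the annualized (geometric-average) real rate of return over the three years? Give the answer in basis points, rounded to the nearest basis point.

Compound the nominal returns: 1.0900 × 1.0910 × 1.1081 = 1.31774144.
Compound inflation: 1.0450 × 1.0300 × 1.0555 = 1.13608743.
Deflate: 1.31774144 / 1.13608743 = 1.15989440.
Annualized real rate = 1.15989440^(1/3) − 1 = 5.0686% → 507 basis points.

507 basis points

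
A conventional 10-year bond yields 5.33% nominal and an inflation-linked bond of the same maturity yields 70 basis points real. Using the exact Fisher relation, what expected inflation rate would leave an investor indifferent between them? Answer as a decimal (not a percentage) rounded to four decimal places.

(1 + π) = (1 + i)/(1 + r) = 1.05330 / 1.00700 = 1.045978
Break-even inflation = 1.045978 − 1 → 0.0460.

0.0460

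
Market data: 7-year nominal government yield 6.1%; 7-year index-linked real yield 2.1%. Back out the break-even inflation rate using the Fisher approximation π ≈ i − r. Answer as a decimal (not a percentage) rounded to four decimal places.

0.0400

π ≈ i − r = 6.1% − 2.1% → 0.0400.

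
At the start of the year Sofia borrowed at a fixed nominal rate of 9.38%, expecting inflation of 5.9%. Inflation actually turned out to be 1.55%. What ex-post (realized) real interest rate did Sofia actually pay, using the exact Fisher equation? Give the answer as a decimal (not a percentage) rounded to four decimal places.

0.0771

Ex-post: (1 + 0.0938)/(1 + 0.0155) − 1 = 7.7105%
So the realized real rate is 0.0771.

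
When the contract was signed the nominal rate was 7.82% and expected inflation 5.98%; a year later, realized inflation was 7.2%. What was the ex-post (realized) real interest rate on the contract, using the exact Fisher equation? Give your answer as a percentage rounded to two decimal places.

0.58%

Ex-post: (1 + 0.0782)/(1 + 0.0720) − 1 = 0.5784%
So the realized real rate is 0.58%.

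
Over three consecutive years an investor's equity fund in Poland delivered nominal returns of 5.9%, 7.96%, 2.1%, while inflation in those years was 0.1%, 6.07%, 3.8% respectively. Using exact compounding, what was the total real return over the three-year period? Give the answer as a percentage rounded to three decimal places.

Compound the nominal returns: 1.0590 × 1.0796 × 1.0210 = 1.167306.
Compound inflation: 1.0010 × 1.0607 × 1.0380 = 1.102108.
Deflate: 1.167306 / 1.102108 = 1.059158.
Total real return = 1.059158 − 1 → 5.916%.

5.916%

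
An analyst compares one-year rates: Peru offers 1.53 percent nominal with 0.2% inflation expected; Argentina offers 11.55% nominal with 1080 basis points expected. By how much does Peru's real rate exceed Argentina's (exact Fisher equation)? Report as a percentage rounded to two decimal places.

Peru: (1 + 0.0153)/(1 + 0.0020) − 1 = 1.3273%
Argentina: (1 + 0.1155)/(1 + 0.1080) − 1 = 0.6769%
Differential = 1.3273% − 0.6769% = 0.6505% → 0.65%.

0.65%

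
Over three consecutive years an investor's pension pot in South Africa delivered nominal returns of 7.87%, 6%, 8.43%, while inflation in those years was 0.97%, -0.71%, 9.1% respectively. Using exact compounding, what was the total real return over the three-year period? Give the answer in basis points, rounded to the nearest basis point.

1335 basis points

Compound the nominal returns: 1.0787 × 1.0600 × 1.0843 = 1.239812.
Compound inflation: 1.0097 × 0.9929 × 1.0910 = 1.093761.
Deflate: 1.239812 / 1.093761 = 1.133531.
Total real return = 1.133531 − 1 → 1335 basis points.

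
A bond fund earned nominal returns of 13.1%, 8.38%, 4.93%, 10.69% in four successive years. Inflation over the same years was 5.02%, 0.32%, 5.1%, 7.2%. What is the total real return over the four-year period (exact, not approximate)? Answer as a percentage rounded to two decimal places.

19.94%

Nominal growth factor = 1.1310 × 1.0838 × 1.0493 × 1.1069 = 1.423704
Price-level growth factor = 1.0502 × 1.0032 × 1.0510 × 1.0720 = 1.187017
Real growth factor = 1.423704 / 1.187017 = 1.199396
Total real return = 1.199396 − 1 → 19.94%.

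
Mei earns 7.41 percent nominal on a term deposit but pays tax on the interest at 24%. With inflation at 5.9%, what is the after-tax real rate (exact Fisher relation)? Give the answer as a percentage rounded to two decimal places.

-0.25%

After-tax nominal return = 7.41% × (1 − 0.24) = 5.6316%.
1 + r = 1.056316 / 1.05900 = 0.997466
After-tax real rate = 0.997466 − 1 → -0.25%.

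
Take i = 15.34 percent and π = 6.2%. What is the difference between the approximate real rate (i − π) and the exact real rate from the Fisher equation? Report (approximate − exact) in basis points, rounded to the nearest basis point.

53 basis points

Approximate: r ≈ 15.340% − 6.200% = 9.1400%
Exact: (1 + 0.1534)/(1 + 0.0620) − 1 = 8.6064%
Error = 9.1400% − 8.6064% = 0.5336% → 53 basis points.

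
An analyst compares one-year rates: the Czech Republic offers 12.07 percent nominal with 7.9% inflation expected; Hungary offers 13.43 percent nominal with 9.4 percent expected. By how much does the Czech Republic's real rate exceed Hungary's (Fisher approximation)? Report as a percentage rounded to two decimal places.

The Czech Republic: 12.07% − 7.9% = 4.170%
Hungary: 13.43% − 9.4% = 4.030%
Differential = 0.140% → 0.14%.

0.14%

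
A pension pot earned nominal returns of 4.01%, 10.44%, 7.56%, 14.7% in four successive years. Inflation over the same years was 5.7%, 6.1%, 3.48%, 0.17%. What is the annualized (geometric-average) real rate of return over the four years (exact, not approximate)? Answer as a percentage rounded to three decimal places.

Nominal growth factor = 1.0401 × 1.1044 × 1.0756 × 1.1470 = 1.41714962
Price-level growth factor = 1.0570 × 1.0610 × 1.0348 × 1.0017 = 1.16247726
Real growth factor = 1.41714962 / 1.16247726 = 1.21907729
Annualized real rate = 1.21907729^(1/4) − 1 = 5.0770% → 5.077%.

5.077%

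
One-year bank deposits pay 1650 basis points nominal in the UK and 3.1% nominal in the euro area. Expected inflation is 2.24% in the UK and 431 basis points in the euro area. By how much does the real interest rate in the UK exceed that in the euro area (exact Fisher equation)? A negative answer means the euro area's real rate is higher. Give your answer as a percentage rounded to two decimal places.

15.11%

The UK: (1 + 0.1650)/(1 + 0.0224) − 1 = 13.9476%
The euro area: (1 + 0.0310)/(1 + 0.0431) − 1 = -1.1600%
Differential = 13.9476% − (-1.1600%) = 15.1076% → 15.11%.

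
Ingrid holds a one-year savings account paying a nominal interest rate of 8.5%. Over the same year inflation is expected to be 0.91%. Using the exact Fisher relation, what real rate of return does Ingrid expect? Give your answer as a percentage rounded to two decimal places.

1 + r = 1.08500 / 1.00910 = 1.075216
r = 1.075216 − 1 = 7.5216%, i.e. 7.52%.

7.52%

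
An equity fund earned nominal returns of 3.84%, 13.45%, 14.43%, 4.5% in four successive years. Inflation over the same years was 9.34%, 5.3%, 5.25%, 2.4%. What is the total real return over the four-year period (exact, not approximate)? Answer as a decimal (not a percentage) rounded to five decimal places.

Nominal growth factor = 1.0384 × 1.1345 × 1.1443 × 1.0450 = 1.408722
Price-level growth factor = 1.0934 × 1.0530 × 1.0525 × 1.0240 = 1.240879
Real growth factor = 1.408722 / 1.240879 = 1.135261
Total real return = 1.135261 − 1 → 0.13526.

0.13526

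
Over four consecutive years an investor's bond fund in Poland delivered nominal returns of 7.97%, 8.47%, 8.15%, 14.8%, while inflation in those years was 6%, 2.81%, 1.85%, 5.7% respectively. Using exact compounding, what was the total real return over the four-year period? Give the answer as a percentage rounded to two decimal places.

23.94%

Compound the nominal returns: 1.0797 × 1.0847 × 1.0815 × 1.1480 = 1.454056.
Compound inflation: 1.0600 × 1.0281 × 1.0185 × 1.0570 = 1.173214.
Deflate: 1.454056 / 1.173214 = 1.239378.
Total real return = 1.239378 − 1 → 23.94%.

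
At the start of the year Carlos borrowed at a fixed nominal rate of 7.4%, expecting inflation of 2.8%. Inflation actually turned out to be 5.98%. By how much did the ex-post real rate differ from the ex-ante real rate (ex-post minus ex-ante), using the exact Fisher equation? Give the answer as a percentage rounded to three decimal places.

Ex-ante: (1 + 0.0740)/(1 + 0.0280) − 1 = 4.4747%
Ex-post: (1 + 0.0740)/(1 + 0.0598) − 1 = 1.3399%
Difference (ex-post − ex-ante) = -3.1348% → -3.135%.

-3.135%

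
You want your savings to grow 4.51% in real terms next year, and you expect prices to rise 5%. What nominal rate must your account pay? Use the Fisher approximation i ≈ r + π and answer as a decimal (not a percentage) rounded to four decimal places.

i ≈ r + π = 4.51% + 5% = 0.0951.

0.0951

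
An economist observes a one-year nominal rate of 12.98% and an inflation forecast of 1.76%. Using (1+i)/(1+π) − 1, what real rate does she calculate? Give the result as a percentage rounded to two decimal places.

11.03%

By the Fisher identity, 1 + r = (1 + i)/(1 + π).
1 + r = 1.12980 / 1.01760 = 1.110259
r = 1.110259 − 1 = 11.0259%, i.e. 11.03%.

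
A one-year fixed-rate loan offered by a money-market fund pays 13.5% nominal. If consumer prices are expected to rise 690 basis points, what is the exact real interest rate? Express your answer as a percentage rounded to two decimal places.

6.17%

1 + r = 1.13500 / 1.06900 = 1.061740
r = 1.061740 − 1 = 6.1740%, i.e. 6.17%.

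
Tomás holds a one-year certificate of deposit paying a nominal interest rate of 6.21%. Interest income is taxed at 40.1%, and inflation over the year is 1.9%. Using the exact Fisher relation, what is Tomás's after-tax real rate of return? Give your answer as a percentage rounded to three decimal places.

After-tax nominal return = 6.21% × (1 − 0.401) = 3.71979%.
1 + r = 1.0371979 / 1.01900 = 1.017859
After-tax real rate = 1.017859 − 1 → 1.786%.

1.786%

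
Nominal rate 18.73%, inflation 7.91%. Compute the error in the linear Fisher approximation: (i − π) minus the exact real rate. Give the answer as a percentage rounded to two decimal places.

0.79%

Approximate: r ≈ 18.730% − 7.910% = 10.8200%
Exact: (1 + 0.1873)/(1 + 0.0791) − 1 = 10.0269%
Error = 10.8200% − 10.0269% = 0.7931% → 0.79%.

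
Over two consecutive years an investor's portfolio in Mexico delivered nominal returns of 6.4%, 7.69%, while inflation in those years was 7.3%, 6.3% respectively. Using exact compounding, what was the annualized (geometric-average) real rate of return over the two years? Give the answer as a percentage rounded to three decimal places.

0.229%

Compound the nominal returns: 1.0640 × 1.0769 = 1.14582160.
Compound inflation: 1.0730 × 1.0630 = 1.14059900.
Deflate: 1.14582160 / 1.14059900 = 1.00457882.
Annualized real rate = 1.00457882^(1/2) − 1 = 0.2287% → 0.229%.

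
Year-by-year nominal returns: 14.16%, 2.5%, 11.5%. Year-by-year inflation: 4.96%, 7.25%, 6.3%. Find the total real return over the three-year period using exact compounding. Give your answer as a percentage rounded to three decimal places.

Nominal growth factor = 1.1416 × 1.0250 × 1.1150 = 1.304706
Price-level growth factor = 1.0496 × 1.0725 × 1.0630 = 1.196615
Real growth factor = 1.304706 / 1.196615 = 1.090331
Total real return = 1.090331 − 1 → 9.033%.

9.033%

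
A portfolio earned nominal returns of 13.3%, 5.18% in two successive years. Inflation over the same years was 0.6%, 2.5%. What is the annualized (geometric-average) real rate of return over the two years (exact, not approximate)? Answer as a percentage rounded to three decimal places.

Nominal growth factor = 1.1330 × 1.0518 = 1.19168940
Price-level growth factor = 1.0060 × 1.0250 = 1.03115000
Real growth factor = 1.19168940 / 1.03115000 = 1.15568967
Annualized real rate = 1.15568967^(1/2) − 1 = 7.5030% → 7.503%.

7.503%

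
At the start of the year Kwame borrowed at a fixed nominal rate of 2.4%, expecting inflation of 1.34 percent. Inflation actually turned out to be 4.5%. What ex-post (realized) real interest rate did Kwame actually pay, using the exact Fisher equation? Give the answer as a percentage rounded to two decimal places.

-2.01%

Ex-post: (1 + 0.0240)/(1 + 0.0450) − 1 = -2.0096%
So the realized real rate is -2.01%.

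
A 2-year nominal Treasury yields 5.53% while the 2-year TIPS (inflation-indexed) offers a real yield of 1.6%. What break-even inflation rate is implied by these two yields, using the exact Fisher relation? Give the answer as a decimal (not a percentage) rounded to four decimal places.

0.0387

(1 + π) = (1 + i)/(1 + r) = 1.05530 / 1.01600 = 1.038681
Break-even inflation = 1.038681 − 1 → 0.0387.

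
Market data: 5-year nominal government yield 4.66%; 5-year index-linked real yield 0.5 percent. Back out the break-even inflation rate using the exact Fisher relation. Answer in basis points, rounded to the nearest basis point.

414 basis points

(1 + π) = (1 + i)/(1 + r) = 1.04660 / 1.00500 = 1.041393
Break-even inflation = 1.041393 − 1 → 414 basis points.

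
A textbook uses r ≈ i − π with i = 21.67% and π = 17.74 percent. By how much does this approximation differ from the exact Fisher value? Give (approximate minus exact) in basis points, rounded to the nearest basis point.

59 basis points

Approximate: r ≈ 21.670% − 17.740% = 3.9300%
Exact: (1 + 0.2167)/(1 + 0.1774) − 1 = 3.3379%
Error = 3.9300% − 3.3379% = 0.5921% → 59 basis points.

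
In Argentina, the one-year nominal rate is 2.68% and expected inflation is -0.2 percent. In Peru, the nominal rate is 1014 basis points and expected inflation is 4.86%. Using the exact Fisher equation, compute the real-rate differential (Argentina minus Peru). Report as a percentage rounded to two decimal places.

-2.15%

Argentina: (1 + 0.0268)/(1 − 0.0020) − 1 = 2.8858%
Peru: (1 + 0.1014)/(1 + 0.0486) − 1 = 5.0353%
Differential = 2.8858% − 5.0353% = -2.1495% → -2.15%.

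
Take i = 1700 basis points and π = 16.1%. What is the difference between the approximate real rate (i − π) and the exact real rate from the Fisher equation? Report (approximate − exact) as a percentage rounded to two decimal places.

Approximate: r ≈ 17.000% − 16.100% = 0.9000%
Exact: (1 + 0.1700)/(1 + 0.1610) − 1 = 0.7752%
Error = 0.9000% − 0.7752% = 0.1248% → 0.12%.

0.12%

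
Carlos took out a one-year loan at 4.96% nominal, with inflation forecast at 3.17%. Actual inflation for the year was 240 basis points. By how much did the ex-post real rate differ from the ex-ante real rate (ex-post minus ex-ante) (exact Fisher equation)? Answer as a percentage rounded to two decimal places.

Ex-ante: (1 + 0.0496)/(1 + 0.0317) − 1 = 1.7350005%
Ex-post: (1 + 0.0496)/(1 + 0.0240) − 1 = 2.5000000%
Difference (ex-post − ex-ante) = 0.7649995% → 0.76%.

0.76%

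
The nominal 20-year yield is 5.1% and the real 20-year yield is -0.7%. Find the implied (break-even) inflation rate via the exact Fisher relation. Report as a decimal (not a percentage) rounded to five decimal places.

0.05841

(1 + π) = (1 + i)/(1 + r) = 1.05100 / 0.99300 = 1.058409
Break-even inflation = 1.058409 − 1 → 0.05841.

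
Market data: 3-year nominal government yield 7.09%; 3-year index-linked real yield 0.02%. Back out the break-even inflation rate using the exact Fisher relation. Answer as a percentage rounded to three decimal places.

7.069%

(1 + π) = (1 + i)/(1 + r) = 1.07090 / 1.00020 = 1.070686
Break-even inflation = 1.070686 − 1 → 7.069%.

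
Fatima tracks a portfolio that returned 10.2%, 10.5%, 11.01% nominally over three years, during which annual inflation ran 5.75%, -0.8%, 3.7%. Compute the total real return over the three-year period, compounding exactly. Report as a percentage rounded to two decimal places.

Nominal growth factor = 1.1020 × 1.1050 × 1.1101 = 1.351780
Price-level growth factor = 1.0575 × 0.9920 × 1.0370 = 1.087854
Real growth factor = 1.351780 / 1.087854 = 1.242611
Total real return = 1.242611 − 1 → 24.26%.

24.26%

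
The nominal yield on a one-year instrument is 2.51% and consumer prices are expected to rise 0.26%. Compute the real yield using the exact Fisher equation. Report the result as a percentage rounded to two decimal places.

By the Fisher identity, 1 + r = (1 + i)/(1 + π).
1 + r = 1.02510 / 1.00260 = 1.022442
r = 1.022442 − 1 = 2.2442%, i.e. 2.24%.

2.24%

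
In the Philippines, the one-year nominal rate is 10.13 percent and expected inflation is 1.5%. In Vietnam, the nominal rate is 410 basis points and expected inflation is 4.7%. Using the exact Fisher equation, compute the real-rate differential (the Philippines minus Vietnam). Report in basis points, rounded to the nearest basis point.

908 basis points

The Philippines: (1 + 0.1013)/(1 + 0.0150) − 1 = 8.5025%
Vietnam: (1 + 0.0410)/(1 + 0.0470) − 1 = -0.5731%
Differential = 8.5025% − (-0.5731%) = 9.0755% → 908 basis points.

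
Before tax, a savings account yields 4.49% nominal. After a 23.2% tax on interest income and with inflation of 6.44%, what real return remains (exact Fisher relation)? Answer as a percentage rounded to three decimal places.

After-tax nominal return = 4.49% × (1 − 0.232) = 3.44832%.
1 + r = 1.0344832 / 1.06440 = 0.971893
After-tax real rate = 0.971893 − 1 → -2.811%.

-2.811%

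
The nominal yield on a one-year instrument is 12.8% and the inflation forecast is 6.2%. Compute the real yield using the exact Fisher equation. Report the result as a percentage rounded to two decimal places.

6.21%

By the Fisher equation, 1 + r = (1 + i)/(1 + π).
1 + r = 1.12800 / 1.06200 = 1.062147
r = 1.062147 − 1 = 6.2147%, i.e. 6.21%.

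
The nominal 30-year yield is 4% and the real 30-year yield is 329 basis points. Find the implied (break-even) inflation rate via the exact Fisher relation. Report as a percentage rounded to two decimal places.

0.69%

(1 + π) = (1 + i)/(1 + r) = 1.04000 / 1.03290 = 1.006874
Break-even inflation = 1.006874 − 1 → 0.69%.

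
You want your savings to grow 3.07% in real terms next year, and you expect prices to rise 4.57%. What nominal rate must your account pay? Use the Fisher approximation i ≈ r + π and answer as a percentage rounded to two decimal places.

7.64%

i ≈ r + π = 3.07% + 4.57% = 7.64%.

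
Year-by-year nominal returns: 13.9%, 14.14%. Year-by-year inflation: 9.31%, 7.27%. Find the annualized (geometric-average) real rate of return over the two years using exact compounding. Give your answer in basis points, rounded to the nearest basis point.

530 basis points

Nominal growth factor = 1.1390 × 1.1414 = 1.30005460
Price-level growth factor = 1.0931 × 1.0727 = 1.17256837
Real growth factor = 1.30005460 / 1.17256837 = 1.10872392
Annualized real rate = 1.10872392^(1/2) − 1 = 5.2960% → 530 basis points.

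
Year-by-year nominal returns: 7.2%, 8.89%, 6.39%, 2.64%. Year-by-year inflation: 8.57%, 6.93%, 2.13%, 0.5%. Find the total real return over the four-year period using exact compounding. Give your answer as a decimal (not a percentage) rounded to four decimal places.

Nominal growth factor = 1.0720 × 1.0889 × 1.0639 × 1.0264 = 1.274677
Price-level growth factor = 1.0857 × 1.0693 × 1.0213 × 1.0050 = 1.191595
Real growth factor = 1.274677 / 1.191595 = 1.069723
Total real return = 1.069723 − 1 → 0.0697.

0.0697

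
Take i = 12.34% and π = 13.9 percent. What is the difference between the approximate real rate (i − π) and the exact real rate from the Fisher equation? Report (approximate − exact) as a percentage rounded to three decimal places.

Approximate: r ≈ 12.340% − 13.900% = -1.5600%
Exact: (1 + 0.1234)/(1 + 0.1390) − 1 = -1.3696%
Error = -1.5600% − (-1.3696%) = -0.1904% → -0.190%.

-0.190%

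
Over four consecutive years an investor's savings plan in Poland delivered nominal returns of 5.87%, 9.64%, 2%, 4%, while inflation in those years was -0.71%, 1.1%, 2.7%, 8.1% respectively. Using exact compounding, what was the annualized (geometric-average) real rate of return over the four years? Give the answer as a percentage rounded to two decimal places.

2.53%

Compound the nominal returns: 1.0587 × 1.0964 × 1.0200 × 1.0400 = 1.23133281.
Compound inflation: 0.9929 × 1.0110 × 1.0270 × 1.0810 = 1.11443002.
Deflate: 1.23133281 / 1.11443002 = 1.10489917.
Annualized real rate = 1.10489917^(1/4) − 1 = 2.5252% → 2.53%.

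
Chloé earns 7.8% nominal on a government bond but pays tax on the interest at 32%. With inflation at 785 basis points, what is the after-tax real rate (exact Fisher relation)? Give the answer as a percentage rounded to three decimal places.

After-tax nominal return = 7.8% × (1 − 0.32) = 5.3040%.
1 + r = 1.05304 / 1.07850 = 0.976393
After-tax real rate = 0.976393 − 1 → -2.361%.

-2.361%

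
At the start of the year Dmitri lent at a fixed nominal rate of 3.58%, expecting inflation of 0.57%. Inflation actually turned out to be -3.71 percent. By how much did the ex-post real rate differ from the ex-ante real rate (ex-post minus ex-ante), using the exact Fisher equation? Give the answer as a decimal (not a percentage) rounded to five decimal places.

Ex-ante: (1 + 0.0358)/(1 + 0.0057) − 1 = 2.9929%
Ex-post: (1 + 0.0358)/(1 − 0.0371) − 1 = 7.5709%
Difference (ex-post − ex-ante) = 4.5779% → 0.04578.

0.04578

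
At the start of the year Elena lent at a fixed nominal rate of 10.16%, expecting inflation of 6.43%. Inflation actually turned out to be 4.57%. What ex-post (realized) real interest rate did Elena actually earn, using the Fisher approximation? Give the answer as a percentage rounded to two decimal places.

Ex-post: 10.16% − 4.57% = 5.590%
So the realized real rate is 5.59%.

5.59%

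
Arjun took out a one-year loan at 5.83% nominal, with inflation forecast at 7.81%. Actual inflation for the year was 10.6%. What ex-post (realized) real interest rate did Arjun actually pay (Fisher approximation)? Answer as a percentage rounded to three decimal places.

-4.770%

Ex-post: 5.83% − 10.6% = -4.770%
So the realized real rate is -4.770%.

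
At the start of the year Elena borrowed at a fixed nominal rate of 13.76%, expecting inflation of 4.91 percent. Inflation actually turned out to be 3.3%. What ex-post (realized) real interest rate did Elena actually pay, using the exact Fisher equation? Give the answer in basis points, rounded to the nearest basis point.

Ex-post: (1 + 0.1376)/(1 + 0.0330) − 1 = 10.1258%
So the realized real rate is 1013 basis points.

1013 basis points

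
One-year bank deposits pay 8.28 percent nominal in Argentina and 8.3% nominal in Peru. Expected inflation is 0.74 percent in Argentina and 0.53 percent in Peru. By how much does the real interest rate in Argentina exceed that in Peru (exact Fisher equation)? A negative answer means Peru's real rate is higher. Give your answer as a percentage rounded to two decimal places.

Argentina: (1 + 0.0828)/(1 + 0.0074) − 1 = 7.4846%
Peru: (1 + 0.0830)/(1 + 0.0053) − 1 = 7.7290%
Differential = 7.4846% − 7.7290% = -0.2444% → -0.24%.

-0.24%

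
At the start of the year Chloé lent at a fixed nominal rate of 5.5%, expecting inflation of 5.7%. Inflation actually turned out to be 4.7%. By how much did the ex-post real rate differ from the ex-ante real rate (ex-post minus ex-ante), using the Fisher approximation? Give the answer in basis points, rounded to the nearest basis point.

100 basis points

Ex-ante: 5.5% − 5.7% = -0.200%
Ex-post: 5.5% − 4.7% = 0.800%
Difference (ex-post − ex-ante) = 1.0000% → 100 basis points.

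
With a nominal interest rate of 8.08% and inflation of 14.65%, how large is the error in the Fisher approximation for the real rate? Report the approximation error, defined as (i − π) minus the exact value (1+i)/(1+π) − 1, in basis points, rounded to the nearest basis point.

-84 basis points

Approximate: r ≈ 8.080% − 14.650% = -6.5700%
Exact: (1 + 0.0808)/(1 + 0.1465) − 1 = -5.7305%
Error = -6.5700% − (-5.7305%) = -0.8395% → -84 basis points.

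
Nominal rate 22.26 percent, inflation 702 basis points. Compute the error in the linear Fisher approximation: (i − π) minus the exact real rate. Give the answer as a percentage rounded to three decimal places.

1.000%

Approximate: r ≈ 22.260% − 7.020% = 15.2400%
Exact: (1 + 0.2226)/(1 + 0.0702) − 1 = 14.2403%
Error = 15.2400% − 14.2403% = 0.9997% → 1.000%.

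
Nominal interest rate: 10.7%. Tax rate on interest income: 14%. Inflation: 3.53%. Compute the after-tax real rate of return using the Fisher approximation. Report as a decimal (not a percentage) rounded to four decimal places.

After-tax nominal return = 10.7% × (1 − 0.14) = 9.2020%.
r ≈ 9.2020% − 3.53% → 0.0567.

0.0567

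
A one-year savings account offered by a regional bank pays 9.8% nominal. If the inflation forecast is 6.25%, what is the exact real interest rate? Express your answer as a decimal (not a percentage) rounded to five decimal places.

0.03341

By the Fisher equation, 1 + r = (1 + i)/(1 + π).
1 + r = 1.09800 / 1.06250 = 1.033412
r = 1.033412 − 1 = 3.3412%, i.e. 0.03341.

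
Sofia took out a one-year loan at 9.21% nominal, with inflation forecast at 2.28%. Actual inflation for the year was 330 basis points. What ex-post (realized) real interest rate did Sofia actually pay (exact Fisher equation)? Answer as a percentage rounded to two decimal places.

5.72%

Ex-post: (1 + 0.0921)/(1 + 0.0330) − 1 = 5.7212%
So the realized real rate is 5.72%.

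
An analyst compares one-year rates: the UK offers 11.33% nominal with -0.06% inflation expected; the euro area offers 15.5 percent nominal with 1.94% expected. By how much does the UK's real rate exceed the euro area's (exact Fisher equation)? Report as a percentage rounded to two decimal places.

The UK: (1 + 0.1133)/(1 − 0.0006) − 1 = 11.3968%
The euro area: (1 + 0.1550)/(1 + 0.0194) − 1 = 13.3019%
Differential = 11.3968% − 13.3019% = -1.9051% → -1.91%.

-1.91%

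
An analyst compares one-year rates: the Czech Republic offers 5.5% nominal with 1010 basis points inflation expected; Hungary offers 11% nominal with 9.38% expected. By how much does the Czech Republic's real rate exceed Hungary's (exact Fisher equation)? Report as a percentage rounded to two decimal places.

The Czech Republic: (1 + 0.0550)/(1 + 0.1010) − 1 = -4.1780%
Hungary: (1 + 0.1100)/(1 + 0.0938) − 1 = 1.4811%
Differential = -4.1780% − 1.4811% = -5.6591% → -5.66%.

-5.66%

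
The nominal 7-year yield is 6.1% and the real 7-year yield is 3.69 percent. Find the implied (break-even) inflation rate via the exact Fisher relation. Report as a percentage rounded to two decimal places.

(1 + π) = (1 + i)/(1 + r) = 1.06100 / 1.03690 = 1.023242
Break-even inflation = 1.023242 − 1 → 2.32%.

2.32%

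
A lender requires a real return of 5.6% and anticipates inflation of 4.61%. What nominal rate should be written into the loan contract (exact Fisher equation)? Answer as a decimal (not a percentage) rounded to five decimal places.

(1 + i) = (1 + r)(1 + π) = 1.05600 × 1.04610 = 1.1046816
i = 1.1046816 − 1, so the required nominal rate is 0.10468.

0.10468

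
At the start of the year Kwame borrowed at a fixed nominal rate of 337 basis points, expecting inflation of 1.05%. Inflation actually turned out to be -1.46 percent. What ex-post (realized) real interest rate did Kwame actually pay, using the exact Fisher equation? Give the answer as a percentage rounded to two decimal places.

Ex-post: (1 + 0.0337)/(1 − 0.0146) − 1 = 4.9016%
So the realized real rate is 4.90%.

4.90%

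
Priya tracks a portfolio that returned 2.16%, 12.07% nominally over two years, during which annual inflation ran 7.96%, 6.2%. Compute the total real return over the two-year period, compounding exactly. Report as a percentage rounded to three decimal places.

Compound the nominal returns: 1.0216 × 1.1207 = 1.144907.
Compound inflation: 1.0796 × 1.0620 = 1.146535.
Deflate: 1.144907 / 1.146535 = 0.998580.
Total real return = 0.998580 − 1 → -0.142%.

-0.142%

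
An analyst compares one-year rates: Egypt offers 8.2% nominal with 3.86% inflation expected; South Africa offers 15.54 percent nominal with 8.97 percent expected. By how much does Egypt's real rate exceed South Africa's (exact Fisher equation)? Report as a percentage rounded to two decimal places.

-1.85%

Egypt: (1 + 0.0820)/(1 + 0.0386) − 1 = 4.1787%
South Africa: (1 + 0.1554)/(1 + 0.0897) − 1 = 6.0292%
Differential = 4.1787% − 6.0292% = -1.8505% → -1.85%.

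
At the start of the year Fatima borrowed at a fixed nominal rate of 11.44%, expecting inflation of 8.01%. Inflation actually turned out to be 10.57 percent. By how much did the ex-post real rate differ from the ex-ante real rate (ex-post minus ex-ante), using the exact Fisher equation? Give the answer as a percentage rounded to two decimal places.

Ex-ante: (1 + 0.1144)/(1 + 0.0801) − 1 = 3.1756%
Ex-post: (1 + 0.1144)/(1 + 0.1057) − 1 = 0.7868%
Difference (ex-post − ex-ante) = -2.3888% → -2.39%.

-2.39%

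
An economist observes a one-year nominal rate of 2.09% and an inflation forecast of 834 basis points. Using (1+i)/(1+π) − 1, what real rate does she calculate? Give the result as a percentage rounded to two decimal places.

-5.77%

1 + r = 1.02090 / 1.08340 = 0.942311
r = 0.942311 − 1 = -5.7689%, i.e. -5.77%.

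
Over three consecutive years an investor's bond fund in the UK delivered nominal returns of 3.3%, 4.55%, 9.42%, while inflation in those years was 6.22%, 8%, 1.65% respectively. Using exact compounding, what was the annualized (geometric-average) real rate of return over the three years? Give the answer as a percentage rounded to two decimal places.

Nominal growth factor = 1.0330 × 1.0455 × 1.0942 = 1.18173764
Price-level growth factor = 1.0622 × 1.0800 × 1.0165 = 1.16610440
Real growth factor = 1.18173764 / 1.16610440 = 1.01340638
Annualized real rate = 1.01340638^(1/3) − 1 = 0.4449% → 0.44%.

0.44%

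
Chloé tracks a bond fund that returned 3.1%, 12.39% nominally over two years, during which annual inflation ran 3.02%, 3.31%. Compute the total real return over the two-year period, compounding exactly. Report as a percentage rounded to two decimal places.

8.87%

Compound the nominal returns: 1.0310 × 1.1239 = 1.158741.
Compound inflation: 1.0302 × 1.0331 = 1.064300.
Deflate: 1.158741 / 1.064300 = 1.088736.
Total real return = 1.088736 − 1 → 8.87%.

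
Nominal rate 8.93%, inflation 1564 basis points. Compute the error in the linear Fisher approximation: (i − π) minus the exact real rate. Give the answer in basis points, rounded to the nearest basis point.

-91 basis points

Approximate: r ≈ 8.930% − 15.640% = -6.7100%
Exact: (1 + 0.0893)/(1 + 0.1564) − 1 = -5.8025%
Error = -6.7100% − (-5.8025%) = -0.9075% → -91 basis points.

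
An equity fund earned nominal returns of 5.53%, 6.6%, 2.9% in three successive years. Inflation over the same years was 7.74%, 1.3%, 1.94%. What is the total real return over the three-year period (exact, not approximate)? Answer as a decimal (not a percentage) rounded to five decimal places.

0.04044

Compound the nominal returns: 1.0553 × 1.0660 × 1.0290 = 1.157573.
Compound inflation: 1.0774 × 1.0130 × 1.0194 = 1.112579.
Deflate: 1.157573 / 1.112579 = 1.040441.
Total real return = 1.040441 − 1 → 0.04044.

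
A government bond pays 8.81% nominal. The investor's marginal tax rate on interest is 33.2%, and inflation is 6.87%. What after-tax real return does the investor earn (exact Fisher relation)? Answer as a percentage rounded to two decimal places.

-0.92%

After-tax nominal return = 8.81% × (1 − 0.332) = 5.88508%.
1 + r = 1.0588508 / 1.06870 = 0.990784
After-tax real rate = 0.990784 − 1 → -0.92%.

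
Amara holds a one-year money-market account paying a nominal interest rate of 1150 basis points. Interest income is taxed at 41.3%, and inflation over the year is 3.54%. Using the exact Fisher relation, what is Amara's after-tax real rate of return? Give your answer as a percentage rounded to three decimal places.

After-tax nominal return = 11.5% × (1 − 0.413) = 6.7505%.
1 + r = 1.067505 / 1.03540 = 1.031007
After-tax real rate = 1.031007 − 1 → 3.101%.

3.101%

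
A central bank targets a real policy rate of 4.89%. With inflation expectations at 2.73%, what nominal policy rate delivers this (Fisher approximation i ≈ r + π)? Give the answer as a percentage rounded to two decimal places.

i ≈ r + π = 4.89% + 2.73% = 7.62%.

7.62%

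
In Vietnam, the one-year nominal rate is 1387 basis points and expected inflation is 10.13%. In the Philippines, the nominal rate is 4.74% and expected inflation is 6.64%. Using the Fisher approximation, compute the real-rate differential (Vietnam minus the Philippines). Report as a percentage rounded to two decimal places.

Vietnam: 13.87% − 10.13% = 3.740%
The Philippines: 4.74% − 6.64% = -1.900%
Differential = 5.640% → 5.64%.

5.64%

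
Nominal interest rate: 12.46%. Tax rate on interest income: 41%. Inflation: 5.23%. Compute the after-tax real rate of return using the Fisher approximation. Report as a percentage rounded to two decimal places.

2.12%

After-tax nominal return = 12.46% × (1 − 0.41) = 7.3514%.
r ≈ 7.3514% − 5.23% → 2.12%.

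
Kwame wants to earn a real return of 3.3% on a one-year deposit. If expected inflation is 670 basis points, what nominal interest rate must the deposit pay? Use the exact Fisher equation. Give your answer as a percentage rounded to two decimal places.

(1 + i) = (1 + r)(1 + π) = 1.03300 × 1.06700 = 1.102211
i = 1.102211 − 1, so the required nominal rate is 10.22%.

10.22%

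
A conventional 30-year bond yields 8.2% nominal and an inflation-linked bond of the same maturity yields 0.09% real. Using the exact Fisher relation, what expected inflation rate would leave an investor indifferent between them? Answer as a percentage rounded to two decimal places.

8.10%

(1 + π) = (1 + i)/(1 + r) = 1.08200 / 1.00090 = 1.081027
Break-even inflation = 1.081027 − 1 → 8.10%.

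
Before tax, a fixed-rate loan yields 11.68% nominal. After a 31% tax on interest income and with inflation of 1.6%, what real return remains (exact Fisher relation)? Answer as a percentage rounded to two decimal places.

6.36%

After-tax nominal return = 11.68% × (1 − 0.31) = 8.0592%.
1 + r = 1.080592 / 1.01600 = 1.063575
After-tax real rate = 1.063575 − 1 → 6.36%.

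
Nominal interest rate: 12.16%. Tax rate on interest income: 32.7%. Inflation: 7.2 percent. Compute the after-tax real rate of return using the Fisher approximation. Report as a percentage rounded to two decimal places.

0.98%

After-tax nominal return = 12.16% × (1 − 0.327) = 8.18368%.
r ≈ 8.18368% − 7.2% → 0.98%.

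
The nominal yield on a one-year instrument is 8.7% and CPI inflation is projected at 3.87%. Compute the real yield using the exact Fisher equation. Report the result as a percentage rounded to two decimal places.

4.65%

By the Fisher relation, 1 + r = (1 + i)/(1 + π).
1 + r = 1.08700 / 1.03870 = 1.046500
r = 1.046500 − 1 = 4.6500%, i.e. 4.65%.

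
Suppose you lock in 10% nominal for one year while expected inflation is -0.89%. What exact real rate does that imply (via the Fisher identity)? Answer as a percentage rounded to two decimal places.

By the Fisher identity, 1 + r = (1 + i)/(1 + π).
1 + r = 1.10000 / 0.99110 = 1.109878
r = 1.109878 − 1 = 10.9878%, i.e. 10.99%.

10.99%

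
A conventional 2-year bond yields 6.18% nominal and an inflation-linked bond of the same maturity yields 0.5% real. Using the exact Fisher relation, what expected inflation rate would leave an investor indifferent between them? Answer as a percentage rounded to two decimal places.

5.65%

(1 + π) = (1 + i)/(1 + r) = 1.06180 / 1.00500 = 1.056517
Break-even inflation = 1.056517 − 1 → 5.65%.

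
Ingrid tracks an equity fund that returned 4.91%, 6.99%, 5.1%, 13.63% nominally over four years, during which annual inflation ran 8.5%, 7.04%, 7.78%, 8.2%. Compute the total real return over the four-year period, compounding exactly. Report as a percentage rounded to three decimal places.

Compound the nominal returns: 1.0491 × 1.0699 × 1.0510 × 1.1363 = 1.34046598.
Compound inflation: 1.0850 × 1.0704 × 1.0778 × 1.0820 = 1.35438233.
Deflate: 1.34046598 / 1.35438233 = 0.98972495.
Total real return = 0.98972495 − 1 → -1.028%.

-1.028%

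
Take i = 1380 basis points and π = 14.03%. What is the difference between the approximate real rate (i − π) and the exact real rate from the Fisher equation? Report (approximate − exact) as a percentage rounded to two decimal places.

Approximate: r ≈ 13.800% − 14.030% = -0.2300%
Exact: (1 + 0.1380)/(1 + 0.1403) − 1 = -0.2017%
Error = -0.2300% − (-0.2017%) = -0.0283% → -0.03%.

-0.03%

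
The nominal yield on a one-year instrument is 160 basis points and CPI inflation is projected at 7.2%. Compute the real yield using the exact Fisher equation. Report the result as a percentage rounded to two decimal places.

By the Fisher relation, 1 + r = (1 + i)/(1 + π).
1 + r = 1.01600 / 1.07200 = 0.947761
r = 0.947761 − 1 = -5.2239%, i.e. -5.22%.

-5.22%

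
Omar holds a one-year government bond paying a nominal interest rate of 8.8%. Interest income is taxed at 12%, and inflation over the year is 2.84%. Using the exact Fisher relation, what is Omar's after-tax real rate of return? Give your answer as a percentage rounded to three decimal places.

4.769%

After-tax nominal return = 8.8% × (1 − 0.12) = 7.7440%.
1 + r = 1.07744 / 1.02840 = 1.047686
After-tax real rate = 1.047686 − 1 → 4.769%.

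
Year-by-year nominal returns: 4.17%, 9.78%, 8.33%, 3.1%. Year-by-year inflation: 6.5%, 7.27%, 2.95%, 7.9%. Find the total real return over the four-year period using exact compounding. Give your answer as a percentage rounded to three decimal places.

0.646%

Nominal growth factor = 1.0417 × 1.0978 × 1.0833 × 1.0310 = 1.277242
Price-level growth factor = 1.0650 × 1.0727 × 1.0295 × 1.0790 = 1.269041
Real growth factor = 1.277242 / 1.269041 = 1.006463
Total real return = 1.006463 − 1 → 0.646%.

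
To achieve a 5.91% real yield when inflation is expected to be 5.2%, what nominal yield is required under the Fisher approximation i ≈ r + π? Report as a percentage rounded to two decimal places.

11.11%

i ≈ r + π = 5.91% + 5.2% = 11.11%.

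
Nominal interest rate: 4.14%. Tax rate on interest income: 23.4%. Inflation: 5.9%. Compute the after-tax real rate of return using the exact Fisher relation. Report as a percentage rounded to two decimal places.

-2.58%

After-tax nominal return = 4.14% × (1 − 0.234) = 3.17124%.
1 + r = 1.0317124 / 1.05900 = 0.974233
After-tax real rate = 0.974233 − 1 → -2.58%.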